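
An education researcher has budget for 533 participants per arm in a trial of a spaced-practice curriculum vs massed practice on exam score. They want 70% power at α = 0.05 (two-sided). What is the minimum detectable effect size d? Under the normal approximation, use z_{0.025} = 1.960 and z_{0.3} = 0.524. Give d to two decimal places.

For two independent groups of n = 533 each: d_min = (z_{α/2} + z_β)·√(2/n).
z-sum = 1.960 + 0.524 = 2.484.
d_min = 2.484 × √(2/533) = 2.484 × 0.0613 = 0.152.

d_min ≈ 0.15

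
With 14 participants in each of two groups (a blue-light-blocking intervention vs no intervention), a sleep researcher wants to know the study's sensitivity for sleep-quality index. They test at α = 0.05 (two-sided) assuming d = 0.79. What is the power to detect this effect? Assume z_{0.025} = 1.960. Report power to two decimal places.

For two equal groups, power = Φ(d·√(n/2) − z_{α/2}).
d·√(n/2) = 0.79 × √(14/2) = 0.79 × 2.646 = 2.090.
z_β = 2.090 − 1.960 = 0.130.
Power = Φ(0.130) = 0.552.

power ≈ 0.55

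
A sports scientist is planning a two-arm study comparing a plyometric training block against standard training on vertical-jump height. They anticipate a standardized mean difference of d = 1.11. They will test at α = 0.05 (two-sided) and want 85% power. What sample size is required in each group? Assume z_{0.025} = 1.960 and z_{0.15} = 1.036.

For two independent groups with equal n: n = 2·((z_{α/2} + z_β) / d)².
z_{α/2} + z_β = 1.960 + 1.036 = 2.996.
n = 2 × (2.996 / 1.11)² = 2 × 2.699² = 2 × 7.29 = 14.6.
Round up to the next whole participant.

n = 15 per group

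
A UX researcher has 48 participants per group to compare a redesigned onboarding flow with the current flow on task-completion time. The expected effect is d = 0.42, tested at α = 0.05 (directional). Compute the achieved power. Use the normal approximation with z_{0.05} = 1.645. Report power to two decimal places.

power ≈ 0.66

For two equal groups, power = Φ(d·√(n/2) − z_{α}).
d·√(n/2) = 0.42 × √(48/2) = 0.42 × 4.899 = 2.058.
z_β = 2.058 − 1.645 = 0.413.
Power = Φ(0.413) = 0.660.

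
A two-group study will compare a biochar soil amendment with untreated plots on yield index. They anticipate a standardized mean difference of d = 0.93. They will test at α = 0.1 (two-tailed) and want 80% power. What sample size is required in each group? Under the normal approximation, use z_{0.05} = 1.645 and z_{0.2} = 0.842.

For two independent groups with equal n: n = 2·((z_{α/2} + z_β) / d)².
z_{α/2} + z_β = 1.645 + 0.842 = 2.487.
n = 2 × (2.487 / 0.93)² = 2 × 2.674² = 2 × 7.15 = 14.3.
Round up to the next whole participant.

n = 15 per group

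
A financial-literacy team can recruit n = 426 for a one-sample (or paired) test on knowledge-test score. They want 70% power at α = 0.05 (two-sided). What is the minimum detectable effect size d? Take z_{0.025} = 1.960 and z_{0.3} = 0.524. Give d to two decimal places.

For a single sample (or paired design) of n = 426: d_min = (z_{α/2} + z_β)/√n.
z-sum = 1.960 + 0.524 = 2.484.
d_min = 2.484 / √426 = 2.484 / 20.640 = 0.120.

d_min ≈ 0.12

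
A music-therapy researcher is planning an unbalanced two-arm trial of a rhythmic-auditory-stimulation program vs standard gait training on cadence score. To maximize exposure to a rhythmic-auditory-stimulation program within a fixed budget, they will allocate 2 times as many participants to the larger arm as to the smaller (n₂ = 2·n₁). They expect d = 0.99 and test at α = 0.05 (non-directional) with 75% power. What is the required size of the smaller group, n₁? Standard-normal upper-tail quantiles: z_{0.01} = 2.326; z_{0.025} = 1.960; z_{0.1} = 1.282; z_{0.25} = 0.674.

With allocation ratio k = n₂/n₁ = 2, Var(x̄₁−x̄₂) = σ²(1/n₁ + 1/(k·n₁)) = σ²·(k+1)/(k·n₁).
So n₁ = (1 + 1/k)·((z_{α/2} + z_β)/d)² = 1.500 × (2.634/0.99)².
n₁ = 1.500 × 7.08 = 10.6.
Round up: n₁ = 11, giving n₂ = 2 × 11 = 22.

n₁ = 11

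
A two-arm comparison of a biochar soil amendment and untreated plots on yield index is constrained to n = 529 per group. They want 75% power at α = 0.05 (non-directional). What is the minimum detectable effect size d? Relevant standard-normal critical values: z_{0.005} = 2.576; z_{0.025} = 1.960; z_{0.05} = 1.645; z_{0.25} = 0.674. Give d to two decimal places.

d_min ≈ 0.16

For two independent groups of n = 529 each: d_min = (z_{α/2} + z_β)·√(2/n).
z-sum = 1.960 + 0.674 = 2.634.
d_min = 2.634 × √(2/529) = 2.634 × 0.0615 = 0.162.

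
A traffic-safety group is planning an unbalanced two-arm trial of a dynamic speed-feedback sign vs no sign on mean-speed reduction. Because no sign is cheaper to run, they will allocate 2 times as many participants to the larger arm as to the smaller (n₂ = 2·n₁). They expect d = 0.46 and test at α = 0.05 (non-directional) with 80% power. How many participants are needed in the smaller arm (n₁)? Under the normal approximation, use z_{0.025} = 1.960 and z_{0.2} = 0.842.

n₁ = 56

With allocation ratio k = n₂/n₁ = 2, Var(x̄₁−x̄₂) = σ²(1/n₁ + 1/(k·n₁)) = σ²·(k+1)/(k·n₁).
So n₁ = (1 + 1/k)·((z_{α/2} + z_β)/d)² = 1.500 × (2.802/0.46)².
n₁ = 1.500 × 37.10 = 55.7.
Round up: n₁ = 56, giving n₂ = 2 × 56 = 112.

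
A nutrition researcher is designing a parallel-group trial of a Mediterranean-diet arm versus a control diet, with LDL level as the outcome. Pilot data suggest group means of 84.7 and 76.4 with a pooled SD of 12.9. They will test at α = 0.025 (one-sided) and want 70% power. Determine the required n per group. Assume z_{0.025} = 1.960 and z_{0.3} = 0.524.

n = 30 per group

Cohen's d = |M₁ − M₂| / SD_pooled = |84.7 − 76.4| / 12.9 = 8.3 / 12.9 = 0.643.
For two independent groups with equal n: n = 2·((z_{α} + z_β) / d)².
z_{α} + z_β = 1.960 + 0.524 = 2.484.
n = 2 × (2.484 / 0.643)² = 2 × 3.863² = 2 × 14.92 = 29.8.
Round up to the next whole participant.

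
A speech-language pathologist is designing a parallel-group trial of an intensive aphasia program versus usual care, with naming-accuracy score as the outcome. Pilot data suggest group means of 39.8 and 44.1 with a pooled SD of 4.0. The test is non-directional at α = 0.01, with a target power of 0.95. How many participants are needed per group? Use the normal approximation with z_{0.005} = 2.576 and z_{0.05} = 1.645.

Cohen's d = |M₁ − M₂| / SD_pooled = |39.8 − 44.1| / 4.0 = 4.3 / 4.0 = 1.075.
For two independent groups with equal n: n = 2·((z_{α/2} + z_β) / d)².
z_{α/2} + z_β = 2.576 + 1.645 = 4.221.
n = 2 × (4.221 / 1.075)² = 2 × 3.927² = 2 × 15.42 = 30.8.
Round up to the next whole participant.

n = 31 per group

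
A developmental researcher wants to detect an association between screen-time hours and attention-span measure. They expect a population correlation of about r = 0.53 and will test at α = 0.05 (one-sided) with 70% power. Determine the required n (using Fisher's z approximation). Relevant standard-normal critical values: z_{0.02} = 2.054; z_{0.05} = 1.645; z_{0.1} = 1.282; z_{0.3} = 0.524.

Fisher's z: C = ½·ln((1+r)/(1−r)) = ½·ln(3.2553) = 0.5901.
n = ((z_{α} + z_β)/C)² + 3.
(1.645 + 0.524) / 0.5901 = 2.169 / 0.5901 = 3.676.
n = 3.676² + 3 = 13.51 + 3 = 16.5.
Round up.

n = 17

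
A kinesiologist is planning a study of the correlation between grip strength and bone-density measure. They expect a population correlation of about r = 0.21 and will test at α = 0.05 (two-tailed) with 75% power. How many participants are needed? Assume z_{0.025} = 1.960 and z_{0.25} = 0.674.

n = 156

Fisher's z: C = ½·ln((1+r)/(1−r)) = ½·ln(1.5316) = 0.2132.
n = ((z_{α/2} + z_β)/C)² + 3.
(1.960 + 0.674) / 0.2132 = 2.634 / 0.2132 = 12.355.
n = 12.355² + 3 = 152.64 + 3 = 155.6.
Round up.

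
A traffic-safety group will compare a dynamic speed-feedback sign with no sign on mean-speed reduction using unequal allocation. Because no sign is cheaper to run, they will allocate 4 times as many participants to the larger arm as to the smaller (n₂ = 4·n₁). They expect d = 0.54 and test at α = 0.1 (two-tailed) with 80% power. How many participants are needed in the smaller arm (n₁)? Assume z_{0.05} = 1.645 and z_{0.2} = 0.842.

n₁ = 27

With allocation ratio k = n₂/n₁ = 4, Var(x̄₁−x̄₂) = σ²(1/n₁ + 1/(k·n₁)) = σ²·(k+1)/(k·n₁).
So n₁ = (1 + 1/k)·((z_{α/2} + z_β)/d)² = 1.250 × (2.487/0.54)².
n₁ = 1.250 × 21.21 = 26.5.
Round up: n₁ = 27, giving n₂ = 4 × 27 = 108.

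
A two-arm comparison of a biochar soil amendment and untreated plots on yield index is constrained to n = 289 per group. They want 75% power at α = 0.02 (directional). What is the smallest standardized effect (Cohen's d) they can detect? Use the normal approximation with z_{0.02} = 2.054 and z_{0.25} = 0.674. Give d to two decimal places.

d_min ≈ 0.23

For two independent groups of n = 289 each: d_min = (z_{α} + z_β)·√(2/n).
z-sum = 2.054 + 0.674 = 2.728.
d_min = 2.728 × √(2/289) = 2.728 × 0.0832 = 0.227.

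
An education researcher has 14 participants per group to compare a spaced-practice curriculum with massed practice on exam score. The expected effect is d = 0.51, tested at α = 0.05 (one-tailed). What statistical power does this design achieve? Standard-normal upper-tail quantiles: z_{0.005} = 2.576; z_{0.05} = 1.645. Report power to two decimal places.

For two equal groups, power = Φ(d·√(n/2) − z_{α}).
d·√(n/2) = 0.51 × √(14/2) = 0.51 × 2.646 = 1.349.
z_β = 1.349 − 1.645 = -0.296.
Power = Φ(-0.296) = 0.384.

power ≈ 0.38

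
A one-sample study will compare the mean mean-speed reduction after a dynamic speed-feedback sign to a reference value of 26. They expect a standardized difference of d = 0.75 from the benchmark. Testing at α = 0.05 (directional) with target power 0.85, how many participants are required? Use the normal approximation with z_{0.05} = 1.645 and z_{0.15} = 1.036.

n = 13

For a one-sample test: n = ((z_{α} + z_β) / d)².
z_{α} + z_β = 1.645 + 1.036 = 2.681.
n = (2.681 / 0.75)² = 3.575² = 12.78.
Round up.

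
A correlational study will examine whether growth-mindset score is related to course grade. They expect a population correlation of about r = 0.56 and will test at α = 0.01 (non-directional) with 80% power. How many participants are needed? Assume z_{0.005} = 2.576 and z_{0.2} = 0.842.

n = 33

Fisher's z: C = ½·ln((1+r)/(1−r)) = ½·ln(3.5455) = 0.6328.
n = ((z_{α/2} + z_β)/C)² + 3.
(2.576 + 0.842) / 0.6328 = 3.418 / 0.6328 = 5.401.
n = 5.401² + 3 = 29.18 + 3 = 32.2.
Round up.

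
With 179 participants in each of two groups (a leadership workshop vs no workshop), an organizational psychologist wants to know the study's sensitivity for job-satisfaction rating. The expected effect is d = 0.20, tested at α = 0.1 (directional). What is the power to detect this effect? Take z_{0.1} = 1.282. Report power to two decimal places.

For two equal groups, power = Φ(d·√(n/2) − z_{α}).
d·√(n/2) = 0.20 × √(179/2) = 0.20 × 9.460 = 1.892.
z_β = 1.892 − 1.282 = 0.610.
Power = Φ(0.610) = 0.729.

power ≈ 0.73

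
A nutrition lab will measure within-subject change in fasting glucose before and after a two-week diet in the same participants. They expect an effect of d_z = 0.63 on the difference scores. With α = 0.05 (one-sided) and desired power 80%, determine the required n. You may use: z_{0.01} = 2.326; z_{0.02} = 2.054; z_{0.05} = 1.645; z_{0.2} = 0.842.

For a paired (one-sample on differences) test: n = ((z_{α} + z_β) / d)².
z_{α} + z_β = 1.645 + 0.842 = 2.487.
n = (2.487 / 0.63)² = 3.948² = 15.58.
Round up.

n = 16 pairs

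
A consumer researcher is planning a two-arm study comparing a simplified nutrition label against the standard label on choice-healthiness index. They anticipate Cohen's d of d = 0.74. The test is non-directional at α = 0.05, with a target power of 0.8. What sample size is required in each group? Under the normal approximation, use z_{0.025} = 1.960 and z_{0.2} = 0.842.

For two independent groups with equal n: n = 2·((z_{α/2} + z_β) / d)².
z_{α/2} + z_β = 1.960 + 0.842 = 2.802.
n = 2 × (2.802 / 0.74)² = 2 × 3.786² = 2 × 14.34 = 28.7.
Round up to the next whole participant.

n = 29 per group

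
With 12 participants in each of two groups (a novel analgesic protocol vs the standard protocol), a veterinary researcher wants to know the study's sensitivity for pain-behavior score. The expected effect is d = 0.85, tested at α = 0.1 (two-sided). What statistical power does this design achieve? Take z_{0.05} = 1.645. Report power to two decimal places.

power ≈ 0.67

For two equal groups, power = Φ(d·√(n/2) − z_{α/2}).
d·√(n/2) = 0.85 × √(12/2) = 0.85 × 2.449 = 2.082.
z_β = 2.082 − 1.645 = 0.437.
Power = Φ(0.437) = 0.669.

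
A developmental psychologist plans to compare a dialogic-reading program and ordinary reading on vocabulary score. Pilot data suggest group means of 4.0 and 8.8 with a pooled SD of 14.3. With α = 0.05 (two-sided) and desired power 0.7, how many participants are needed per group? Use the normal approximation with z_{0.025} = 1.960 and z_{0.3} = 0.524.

Cohen's d = |M₁ − M₂| / SD_pooled = |4.0 − 8.8| / 14.3 = 4.8 / 14.3 = 0.336.
For two independent groups with equal n: n = 2·((z_{α/2} + z_β) / d)².
z_{α/2} + z_β = 1.960 + 0.524 = 2.484.
n = 2 × (2.484 / 0.336)² = 2 × 7.393² = 2 × 54.65 = 109.3.
Round up to the next whole participant.

n = 110 per group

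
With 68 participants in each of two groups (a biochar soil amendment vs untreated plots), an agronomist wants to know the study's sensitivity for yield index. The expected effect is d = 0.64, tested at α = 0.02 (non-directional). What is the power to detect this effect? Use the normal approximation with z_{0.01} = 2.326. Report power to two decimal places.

power ≈ 0.92

For two equal groups, power = Φ(d·√(n/2) − z_{α/2}).
d·√(n/2) = 0.64 × √(68/2) = 0.64 × 5.831 = 3.732.
z_β = 3.732 − 2.326 = 1.406.
Power = Φ(1.406) = 0.920.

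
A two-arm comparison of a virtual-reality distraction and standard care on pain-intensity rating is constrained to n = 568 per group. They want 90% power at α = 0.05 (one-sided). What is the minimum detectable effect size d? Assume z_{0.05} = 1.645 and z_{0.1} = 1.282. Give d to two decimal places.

For two independent groups of n = 568 each: d_min = (z_{α} + z_β)·√(2/n).
z-sum = 1.645 + 1.282 = 2.927.
d_min = 2.927 × √(2/568) = 2.927 × 0.0593 = 0.174.

d_min ≈ 0.17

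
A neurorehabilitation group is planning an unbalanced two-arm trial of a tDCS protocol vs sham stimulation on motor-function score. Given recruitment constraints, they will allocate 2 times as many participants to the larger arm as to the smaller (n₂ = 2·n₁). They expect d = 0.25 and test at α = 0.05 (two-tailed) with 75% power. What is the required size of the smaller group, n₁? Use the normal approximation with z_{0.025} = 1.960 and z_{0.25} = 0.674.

n₁ = 167

With allocation ratio k = n₂/n₁ = 2, Var(x̄₁−x̄₂) = σ²(1/n₁ + 1/(k·n₁)) = σ²·(k+1)/(k·n₁).
So n₁ = (1 + 1/k)·((z_{α/2} + z_β)/d)² = 1.500 × (2.634/0.25)².
n₁ = 1.500 × 111.01 = 166.5.
Round up: n₁ = 167, giving n₂ = 2 × 167 = 334.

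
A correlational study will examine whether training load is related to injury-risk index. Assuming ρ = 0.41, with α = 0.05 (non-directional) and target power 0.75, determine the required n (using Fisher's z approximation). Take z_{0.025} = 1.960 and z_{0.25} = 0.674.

Fisher's z: C = ½·ln((1+r)/(1−r)) = ½·ln(2.3898) = 0.4356.
n = ((z_{α/2} + z_β)/C)² + 3.
(1.960 + 0.674) / 0.4356 = 2.634 / 0.4356 = 6.047.
n = 6.047² + 3 = 36.56 + 3 = 39.6.
Round up.

n = 40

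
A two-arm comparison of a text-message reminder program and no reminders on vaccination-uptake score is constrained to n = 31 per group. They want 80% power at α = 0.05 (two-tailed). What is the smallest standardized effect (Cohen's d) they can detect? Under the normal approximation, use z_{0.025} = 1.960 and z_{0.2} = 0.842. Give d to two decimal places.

For two independent groups of n = 31 each: d_min = (z_{α/2} + z_β)·√(2/n).
z-sum = 1.960 + 0.842 = 2.802.
d_min = 2.802 × √(2/31) = 2.802 × 0.2540 = 0.712.

d_min ≈ 0.71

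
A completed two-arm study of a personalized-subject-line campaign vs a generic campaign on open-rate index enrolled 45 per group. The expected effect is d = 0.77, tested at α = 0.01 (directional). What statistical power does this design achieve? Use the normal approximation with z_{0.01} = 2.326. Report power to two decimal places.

power ≈ 0.91

For two equal groups, power = Φ(d·√(n/2) − z_{α}).
d·√(n/2) = 0.77 × √(45/2) = 0.77 × 4.743 = 3.652.
z_β = 3.652 − 2.326 = 1.326.
Power = Φ(1.326) = 0.908.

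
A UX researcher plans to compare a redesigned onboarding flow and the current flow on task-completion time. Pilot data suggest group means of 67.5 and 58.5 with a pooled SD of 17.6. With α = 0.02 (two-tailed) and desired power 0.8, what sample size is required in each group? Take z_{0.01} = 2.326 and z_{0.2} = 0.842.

Cohen's d = |M₁ − M₂| / SD_pooled = |67.5 − 58.5| / 17.6 = 9.0 / 17.6 = 0.511.
For two independent groups with equal n: n = 2·((z_{α/2} + z_β) / d)².
z_{α/2} + z_β = 2.326 + 0.842 = 3.168.
n = 2 × (3.168 / 0.511)² = 2 × 6.200² = 2 × 38.44 = 76.9.
Round up to the next whole participant.

n = 77 per group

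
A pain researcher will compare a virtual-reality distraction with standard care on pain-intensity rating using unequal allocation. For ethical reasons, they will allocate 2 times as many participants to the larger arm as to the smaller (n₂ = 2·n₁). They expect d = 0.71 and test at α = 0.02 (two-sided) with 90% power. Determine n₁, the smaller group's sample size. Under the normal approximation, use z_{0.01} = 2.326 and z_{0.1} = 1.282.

With allocation ratio k = n₂/n₁ = 2, Var(x̄₁−x̄₂) = σ²(1/n₁ + 1/(k·n₁)) = σ²·(k+1)/(k·n₁).
So n₁ = (1 + 1/k)·((z_{α/2} + z_β)/d)² = 1.500 × (3.608/0.71)².
n₁ = 1.500 × 25.82 = 38.7.
Round up: n₁ = 39, giving n₂ = 2 × 39 = 78.

n₁ = 39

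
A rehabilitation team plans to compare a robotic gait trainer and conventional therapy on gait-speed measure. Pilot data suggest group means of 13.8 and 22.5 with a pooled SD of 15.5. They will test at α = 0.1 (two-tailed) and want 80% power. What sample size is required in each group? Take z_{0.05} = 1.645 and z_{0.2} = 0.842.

n = 40 per group

Cohen's d = |M₁ − M₂| / SD_pooled = |13.8 − 22.5| / 15.5 = 8.7 / 15.5 = 0.561.
For two independent groups with equal n: n = 2·((z_{α/2} + z_β) / d)².
z_{α/2} + z_β = 1.645 + 0.842 = 2.487.
n = 2 × (2.487 / 0.561)² = 2 × 4.433² = 2 × 19.65 = 39.3.
Round up to the next whole participant.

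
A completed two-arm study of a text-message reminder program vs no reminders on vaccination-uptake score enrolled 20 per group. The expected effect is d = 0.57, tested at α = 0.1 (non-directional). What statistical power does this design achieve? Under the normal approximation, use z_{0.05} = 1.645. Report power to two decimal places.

For two equal groups, power = Φ(d·√(n/2) − z_{α/2}).
d·√(n/2) = 0.57 × √(20/2) = 0.57 × 3.162 = 1.802.
z_β = 1.802 − 1.645 = 0.157.
Power = Φ(0.157) = 0.563.

power ≈ 0.56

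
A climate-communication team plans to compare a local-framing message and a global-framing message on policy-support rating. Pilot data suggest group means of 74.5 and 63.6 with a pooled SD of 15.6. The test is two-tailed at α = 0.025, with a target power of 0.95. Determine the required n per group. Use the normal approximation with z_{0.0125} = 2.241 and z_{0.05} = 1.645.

Cohen's d = |M₁ − M₂| / SD_pooled = |74.5 − 63.6| / 15.6 = 10.9 / 15.6 = 0.699.
For two independent groups with equal n: n = 2·((z_{α/2} + z_β) / d)².
z_{α/2} + z_β = 2.241 + 1.645 = 3.886.
n = 2 × (3.886 / 0.699)² = 2 × 5.559² = 2 × 30.91 = 61.8.
Round up to the next whole participant.

n = 62 per group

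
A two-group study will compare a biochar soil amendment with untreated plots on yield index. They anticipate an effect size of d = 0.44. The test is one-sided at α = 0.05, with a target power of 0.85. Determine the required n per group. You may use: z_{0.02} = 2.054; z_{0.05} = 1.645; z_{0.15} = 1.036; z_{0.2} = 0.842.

n = 75 per group

For two independent groups with equal n: n = 2·((z_{α} + z_β) / d)².
z_{α} + z_β = 1.645 + 1.036 = 2.681.
n = 2 × (2.681 / 0.44)² = 2 × 6.093² = 2 × 37.13 = 74.3.
Round up to the next whole participant.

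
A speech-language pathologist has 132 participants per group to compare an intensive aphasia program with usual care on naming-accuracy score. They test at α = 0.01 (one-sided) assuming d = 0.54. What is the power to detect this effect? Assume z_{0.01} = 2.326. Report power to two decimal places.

For two equal groups, power = Φ(d·√(n/2) − z_{α}).
d·√(n/2) = 0.54 × √(132/2) = 0.54 × 8.124 = 4.387.
z_β = 4.387 − 2.326 = 2.061.
Power = Φ(2.061) = 0.980.

power ≈ 0.98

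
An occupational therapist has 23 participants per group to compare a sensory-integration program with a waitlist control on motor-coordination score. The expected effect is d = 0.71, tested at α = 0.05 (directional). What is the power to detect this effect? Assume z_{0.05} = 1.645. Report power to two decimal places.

For two equal groups, power = Φ(d·√(n/2) − z_{α}).
d·√(n/2) = 0.71 × √(23/2) = 0.71 × 3.391 = 2.408.
z_β = 2.408 − 1.645 = 0.763.
Power = Φ(0.763) = 0.777.

power ≈ 0.78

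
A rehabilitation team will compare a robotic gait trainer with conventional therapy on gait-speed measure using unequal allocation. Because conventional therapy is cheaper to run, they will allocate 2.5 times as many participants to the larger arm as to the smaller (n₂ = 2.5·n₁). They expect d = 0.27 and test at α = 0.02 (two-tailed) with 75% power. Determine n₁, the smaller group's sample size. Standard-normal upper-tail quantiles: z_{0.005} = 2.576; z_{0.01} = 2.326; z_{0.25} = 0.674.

With allocation ratio k = n₂/n₁ = 2.5, Var(x̄₁−x̄₂) = σ²(1/n₁ + 1/(k·n₁)) = σ²·(k+1)/(k·n₁).
So n₁ = (1 + 1/k)·((z_{α/2} + z_β)/d)² = 1.400 × (3.000/0.27)².
n₁ = 1.400 × 123.46 = 172.8.
Round up: n₁ = 173, giving n₂ = ⌈2.5 × 173⌉ = ⌈432.5⌉ = 433.

n₁ = 173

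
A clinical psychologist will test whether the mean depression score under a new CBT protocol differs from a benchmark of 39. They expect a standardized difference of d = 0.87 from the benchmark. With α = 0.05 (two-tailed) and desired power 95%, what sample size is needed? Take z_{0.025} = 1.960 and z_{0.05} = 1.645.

For a one-sample test: n = ((z_{α/2} + z_β) / d)².
z_{α/2} + z_β = 1.960 + 1.645 = 3.605.
n = (3.605 / 0.87)² = 4.144² = 17.17.
Round up.

n = 18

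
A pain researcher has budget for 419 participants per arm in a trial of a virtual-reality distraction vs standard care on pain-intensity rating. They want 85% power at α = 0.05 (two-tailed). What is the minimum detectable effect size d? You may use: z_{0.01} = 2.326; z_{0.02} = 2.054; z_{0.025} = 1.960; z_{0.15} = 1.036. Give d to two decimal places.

For two independent groups of n = 419 each: d_min = (z_{α/2} + z_β)·√(2/n).
z-sum = 1.960 + 1.036 = 2.996.
d_min = 2.996 × √(2/419) = 2.996 × 0.0691 = 0.207.

d_min ≈ 0.21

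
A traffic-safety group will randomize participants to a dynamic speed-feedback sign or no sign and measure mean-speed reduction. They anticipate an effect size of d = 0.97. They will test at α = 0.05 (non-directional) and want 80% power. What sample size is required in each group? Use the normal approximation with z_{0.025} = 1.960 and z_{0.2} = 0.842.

n = 17 per group

For two independent groups with equal n: n = 2·((z_{α/2} + z_β) / d)².
z_{α/2} + z_β = 1.960 + 0.842 = 2.802.
n = 2 × (2.802 / 0.97)² = 2 × 2.889² = 2 × 8.34 = 16.7.
Round up to the next whole participant.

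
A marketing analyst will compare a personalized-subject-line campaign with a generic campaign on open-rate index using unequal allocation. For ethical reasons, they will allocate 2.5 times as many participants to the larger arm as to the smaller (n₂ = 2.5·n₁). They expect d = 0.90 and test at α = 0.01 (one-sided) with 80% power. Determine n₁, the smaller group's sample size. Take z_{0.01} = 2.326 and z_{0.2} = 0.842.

With allocation ratio k = n₂/n₁ = 2.5, Var(x̄₁−x̄₂) = σ²(1/n₁ + 1/(k·n₁)) = σ²·(k+1)/(k·n₁).
So n₁ = (1 + 1/k)·((z_{α} + z_β)/d)² = 1.400 × (3.168/0.90)².
n₁ = 1.400 × 12.39 = 17.3.
Round up: n₁ = 18, giving n₂ = 2.5 × 18 = 45.

n₁ = 18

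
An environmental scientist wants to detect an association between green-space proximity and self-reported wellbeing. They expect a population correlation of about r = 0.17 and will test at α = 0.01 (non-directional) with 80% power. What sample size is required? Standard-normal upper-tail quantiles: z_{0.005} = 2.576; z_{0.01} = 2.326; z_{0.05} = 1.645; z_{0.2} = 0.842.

Fisher's z: C = ½·ln((1+r)/(1−r)) = ½·ln(1.4096) = 0.1717.
n = ((z_{α/2} + z_β)/C)² + 3.
(2.576 + 0.842) / 0.1717 = 3.418 / 0.1717 = 19.907.
n = 19.907² + 3 = 396.28 + 3 = 399.3.
Round up.

n = 400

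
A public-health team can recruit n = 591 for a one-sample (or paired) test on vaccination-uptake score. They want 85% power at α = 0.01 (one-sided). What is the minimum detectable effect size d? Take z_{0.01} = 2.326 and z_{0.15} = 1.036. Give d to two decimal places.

d_min ≈ 0.14

For a single sample (or paired design) of n = 591: d_min = (z_{α} + z_β)/√n.
z-sum = 2.326 + 1.036 = 3.362.
d_min = 3.362 / √591 = 3.362 / 24.310 = 0.138.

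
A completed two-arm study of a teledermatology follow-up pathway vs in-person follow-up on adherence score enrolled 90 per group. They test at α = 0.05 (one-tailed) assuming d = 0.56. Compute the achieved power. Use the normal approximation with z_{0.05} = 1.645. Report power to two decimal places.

power ≈ 0.98

For two equal groups, power = Φ(d·√(n/2) − z_{α}).
d·√(n/2) = 0.56 × √(90/2) = 0.56 × 6.708 = 3.757.
z_β = 3.757 − 1.645 = 2.112.
Power = Φ(2.112) = 0.983.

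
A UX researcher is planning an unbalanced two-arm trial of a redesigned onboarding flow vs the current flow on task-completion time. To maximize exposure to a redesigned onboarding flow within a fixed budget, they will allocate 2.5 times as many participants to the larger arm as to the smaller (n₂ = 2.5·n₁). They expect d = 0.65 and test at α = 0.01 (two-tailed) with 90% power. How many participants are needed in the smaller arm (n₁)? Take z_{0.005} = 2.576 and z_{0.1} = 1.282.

n₁ = 50

With allocation ratio k = n₂/n₁ = 2.5, Var(x̄₁−x̄₂) = σ²(1/n₁ + 1/(k·n₁)) = σ²·(k+1)/(k·n₁).
So n₁ = (1 + 1/k)·((z_{α/2} + z_β)/d)² = 1.400 × (3.858/0.65)².
n₁ = 1.400 × 35.23 = 49.3.
Round up: n₁ = 50, giving n₂ = 2.5 × 50 = 125.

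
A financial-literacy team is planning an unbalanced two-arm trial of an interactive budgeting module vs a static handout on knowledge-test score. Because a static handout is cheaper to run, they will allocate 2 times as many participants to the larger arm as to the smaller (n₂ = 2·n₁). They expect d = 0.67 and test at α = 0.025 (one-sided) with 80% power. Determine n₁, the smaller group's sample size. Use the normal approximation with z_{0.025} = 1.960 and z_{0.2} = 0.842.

With allocation ratio k = n₂/n₁ = 2, Var(x̄₁−x̄₂) = σ²(1/n₁ + 1/(k·n₁)) = σ²·(k+1)/(k·n₁).
So n₁ = (1 + 1/k)·((z_{α} + z_β)/d)² = 1.500 × (2.802/0.67)².
n₁ = 1.500 × 17.49 = 26.2.
Round up: n₁ = 27, giving n₂ = 2 × 27 = 54.

n₁ = 27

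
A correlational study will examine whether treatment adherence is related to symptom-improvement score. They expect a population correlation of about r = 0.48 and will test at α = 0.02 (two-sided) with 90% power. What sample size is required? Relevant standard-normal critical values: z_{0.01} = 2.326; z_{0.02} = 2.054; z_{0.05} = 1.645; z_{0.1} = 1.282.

Fisher's z: C = ½·ln((1+r)/(1−r)) = ½·ln(2.8462) = 0.5230.
n = ((z_{α/2} + z_β)/C)² + 3.
(2.326 + 1.282) / 0.5230 = 3.608 / 0.5230 = 6.899.
n = 6.899² + 3 = 47.59 + 3 = 50.6.
Round up.

n = 51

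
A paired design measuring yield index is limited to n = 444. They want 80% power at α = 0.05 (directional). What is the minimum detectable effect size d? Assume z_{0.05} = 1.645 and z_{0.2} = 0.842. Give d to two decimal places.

d_min ≈ 0.12

For a single sample (or paired design) of n = 444: d_min = (z_{α} + z_β)/√n.
z-sum = 1.645 + 0.842 = 2.487.
d_min = 2.487 / √444 = 2.487 / 21.071 = 0.118.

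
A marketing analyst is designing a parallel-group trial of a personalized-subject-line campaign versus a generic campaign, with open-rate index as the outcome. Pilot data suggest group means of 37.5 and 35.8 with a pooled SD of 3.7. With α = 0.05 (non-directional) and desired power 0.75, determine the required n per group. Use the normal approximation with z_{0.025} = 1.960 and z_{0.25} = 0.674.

Cohen's d = |M₁ − M₂| / SD_pooled = |37.5 − 35.8| / 3.7 = 1.7 / 3.7 = 0.459.
For two independent groups with equal n: n = 2·((z_{α/2} + z_β) / d)².
z_{α/2} + z_β = 1.960 + 0.674 = 2.634.
n = 2 × (2.634 / 0.459)² = 2 × 5.739² = 2 × 32.93 = 65.9.
Round up to the next whole participant.

n = 66 per group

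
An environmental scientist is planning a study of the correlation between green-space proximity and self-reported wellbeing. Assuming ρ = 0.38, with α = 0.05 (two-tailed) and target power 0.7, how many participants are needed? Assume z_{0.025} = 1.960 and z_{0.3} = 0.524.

Fisher's z: C = ½·ln((1+r)/(1−r)) = ½·ln(2.2258) = 0.4001.
n = ((z_{α/2} + z_β)/C)² + 3.
(1.960 + 0.524) / 0.4001 = 2.484 / 0.4001 = 6.208.
n = 6.208² + 3 = 38.54 + 3 = 41.5.
Round up.

n = 42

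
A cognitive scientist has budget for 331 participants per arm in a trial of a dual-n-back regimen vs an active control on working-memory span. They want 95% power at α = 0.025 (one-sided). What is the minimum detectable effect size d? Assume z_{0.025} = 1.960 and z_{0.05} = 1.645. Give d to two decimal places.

For two independent groups of n = 331 each: d_min = (z_{α} + z_β)·√(2/n).
z-sum = 1.960 + 1.645 = 3.605.
d_min = 3.605 × √(2/331) = 3.605 × 0.0777 = 0.280.

d_min ≈ 0.28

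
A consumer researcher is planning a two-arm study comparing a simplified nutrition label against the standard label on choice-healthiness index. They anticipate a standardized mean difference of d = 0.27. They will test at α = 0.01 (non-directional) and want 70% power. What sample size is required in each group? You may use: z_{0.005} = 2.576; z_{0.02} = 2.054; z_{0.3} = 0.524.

For two independent groups with equal n: n = 2·((z_{α/2} + z_β) / d)².
z_{α/2} + z_β = 2.576 + 0.524 = 3.100.
n = 2 × (3.100 / 0.27)² = 2 × 11.481² = 2 × 131.82 = 263.6.
Round up to the next whole participant.

n = 264 per group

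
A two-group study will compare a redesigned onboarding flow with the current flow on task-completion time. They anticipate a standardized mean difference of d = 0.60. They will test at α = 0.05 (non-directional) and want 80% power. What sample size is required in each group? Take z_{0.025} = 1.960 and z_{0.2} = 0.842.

n = 44 per group

For two independent groups with equal n: n = 2·((z_{α/2} + z_β) / d)².
z_{α/2} + z_β = 1.960 + 0.842 = 2.802.
n = 2 × (2.802 / 0.60)² = 2 × 4.670² = 2 × 21.81 = 43.6.
Round up to the next whole participant.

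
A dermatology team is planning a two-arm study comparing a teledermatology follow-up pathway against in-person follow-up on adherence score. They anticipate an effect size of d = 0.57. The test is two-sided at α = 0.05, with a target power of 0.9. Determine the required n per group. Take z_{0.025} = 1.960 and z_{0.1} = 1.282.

n = 65 per group

For two independent groups with equal n: n = 2·((z_{α/2} + z_β) / d)².
z_{α/2} + z_β = 1.960 + 1.282 = 3.242.
n = 2 × (3.242 / 0.57)² = 2 × 5.688² = 2 × 32.35 = 64.7.
Round up to the next whole participant.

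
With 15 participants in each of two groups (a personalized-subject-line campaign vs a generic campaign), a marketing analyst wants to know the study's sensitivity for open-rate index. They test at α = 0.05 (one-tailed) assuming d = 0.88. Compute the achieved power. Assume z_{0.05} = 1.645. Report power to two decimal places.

power ≈ 0.78

For two equal groups, power = Φ(d·√(n/2) − z_{α}).
d·√(n/2) = 0.88 × √(15/2) = 0.88 × 2.739 = 2.410.
z_β = 2.410 − 1.645 = 0.765.
Power = Φ(0.765) = 0.778.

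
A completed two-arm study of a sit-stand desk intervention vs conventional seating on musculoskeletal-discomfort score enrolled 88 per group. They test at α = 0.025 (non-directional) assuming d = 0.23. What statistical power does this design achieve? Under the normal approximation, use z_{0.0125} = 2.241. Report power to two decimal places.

power ≈ 0.24

For two equal groups, power = Φ(d·√(n/2) − z_{α/2}).
d·√(n/2) = 0.23 × √(88/2) = 0.23 × 6.633 = 1.526.
z_β = 1.526 − 2.241 = -0.715.
Power = Φ(-0.715) = 0.237.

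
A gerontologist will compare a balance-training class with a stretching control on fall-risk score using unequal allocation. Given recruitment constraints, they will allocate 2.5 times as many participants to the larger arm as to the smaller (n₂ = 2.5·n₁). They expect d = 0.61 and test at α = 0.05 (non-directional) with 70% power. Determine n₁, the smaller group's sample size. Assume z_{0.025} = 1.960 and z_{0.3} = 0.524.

n₁ = 24

With allocation ratio k = n₂/n₁ = 2.5, Var(x̄₁−x̄₂) = σ²(1/n₁ + 1/(k·n₁)) = σ²·(k+1)/(k·n₁).
So n₁ = (1 + 1/k)·((z_{α/2} + z_β)/d)² = 1.400 × (2.484/0.61)².
n₁ = 1.400 × 16.58 = 23.2.
Round up: n₁ = 24, giving n₂ = 2.5 × 24 = 60.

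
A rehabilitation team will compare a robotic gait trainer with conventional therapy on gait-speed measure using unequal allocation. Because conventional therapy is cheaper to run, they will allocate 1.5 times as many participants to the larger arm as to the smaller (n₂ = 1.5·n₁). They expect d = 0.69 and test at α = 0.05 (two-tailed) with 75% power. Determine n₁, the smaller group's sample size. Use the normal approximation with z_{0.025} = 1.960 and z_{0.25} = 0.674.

n₁ = 25

With allocation ratio k = n₂/n₁ = 1.5, Var(x̄₁−x̄₂) = σ²(1/n₁ + 1/(k·n₁)) = σ²·(k+1)/(k·n₁).
So n₁ = (1 + 1/k)·((z_{α/2} + z_β)/d)² = 1.667 × (2.634/0.69)².
n₁ = 1.667 × 14.57 = 24.3.
Round up: n₁ = 25, giving n₂ = ⌈1.5 × 25⌉ = ⌈37.5⌉ = 38.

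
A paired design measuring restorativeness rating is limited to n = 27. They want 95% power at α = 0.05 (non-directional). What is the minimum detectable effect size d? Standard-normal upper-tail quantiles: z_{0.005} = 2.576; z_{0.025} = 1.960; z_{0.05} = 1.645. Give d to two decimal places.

d_min ≈ 0.69

For a single sample (or paired design) of n = 27: d_min = (z_{α/2} + z_β)/√n.
z-sum = 1.960 + 1.645 = 3.605.
d_min = 3.605 / √27 = 3.605 / 5.196 = 0.694.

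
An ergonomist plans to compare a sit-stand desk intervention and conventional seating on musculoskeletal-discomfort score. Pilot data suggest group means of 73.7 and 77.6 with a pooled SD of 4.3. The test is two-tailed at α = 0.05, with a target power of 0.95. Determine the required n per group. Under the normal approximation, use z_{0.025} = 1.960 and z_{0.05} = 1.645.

n = 32 per group

Cohen's d = |M₁ − M₂| / SD_pooled = |73.7 − 77.6| / 4.3 = 3.9 / 4.3 = 0.907.
For two independent groups with equal n: n = 2·((z_{α/2} + z_β) / d)².
z_{α/2} + z_β = 1.960 + 1.645 = 3.605.
n = 2 × (3.605 / 0.907)² = 2 × 3.975² = 2 × 15.80 = 31.6.
Round up to the next whole participant.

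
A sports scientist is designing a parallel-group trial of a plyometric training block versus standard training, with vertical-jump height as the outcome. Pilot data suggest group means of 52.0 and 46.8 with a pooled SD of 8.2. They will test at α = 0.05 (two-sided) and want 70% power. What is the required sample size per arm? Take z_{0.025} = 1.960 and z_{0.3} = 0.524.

Cohen's d = |M₁ − M₂| / SD_pooled = |52.0 − 46.8| / 8.2 = 5.2 / 8.2 = 0.634.
For two independent groups with equal n: n = 2·((z_{α/2} + z_β) / d)².
z_{α/2} + z_β = 1.960 + 0.524 = 2.484.
n = 2 × (2.484 / 0.634)² = 2 × 3.918² = 2 × 15.35 = 30.7.
Round up to the next whole participant.

n = 31 per group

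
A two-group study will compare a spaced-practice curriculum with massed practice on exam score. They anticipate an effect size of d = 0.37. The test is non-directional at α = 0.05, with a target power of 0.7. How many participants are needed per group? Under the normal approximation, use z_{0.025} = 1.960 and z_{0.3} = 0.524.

n = 91 per group

For two independent groups with equal n: n = 2·((z_{α/2} + z_β) / d)².
z_{α/2} + z_β = 1.960 + 0.524 = 2.484.
n = 2 × (2.484 / 0.37)² = 2 × 6.714² = 2 × 45.07 = 90.1.
Round up to the next whole participant.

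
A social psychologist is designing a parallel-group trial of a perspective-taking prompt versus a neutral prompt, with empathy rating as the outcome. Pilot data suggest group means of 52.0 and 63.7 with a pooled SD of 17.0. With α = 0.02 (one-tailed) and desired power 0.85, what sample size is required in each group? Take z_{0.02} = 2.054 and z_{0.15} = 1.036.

n = 41 per group

Cohen's d = |M₁ − M₂| / SD_pooled = |52.0 − 63.7| / 17.0 = 11.7 / 17.0 = 0.688.
For two independent groups with equal n: n = 2·((z_{α} + z_β) / d)².
z_{α} + z_β = 2.054 + 1.036 = 3.090.
n = 2 × (3.090 / 0.688)² = 2 × 4.491² = 2 × 20.17 = 40.3.
Round up to the next whole participant.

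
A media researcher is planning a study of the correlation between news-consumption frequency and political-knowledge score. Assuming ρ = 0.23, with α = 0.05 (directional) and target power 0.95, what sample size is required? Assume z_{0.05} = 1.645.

n = 201

Fisher's z: C = ½·ln((1+r)/(1−r)) = ½·ln(1.5974) = 0.2342.
n = ((z_{α} + z_β)/C)² + 3.
(1.645 + 1.645) / 0.2342 = 3.290 / 0.2342 = 14.048.
n = 14.048² + 3 = 197.34 + 3 = 200.3.
Round up.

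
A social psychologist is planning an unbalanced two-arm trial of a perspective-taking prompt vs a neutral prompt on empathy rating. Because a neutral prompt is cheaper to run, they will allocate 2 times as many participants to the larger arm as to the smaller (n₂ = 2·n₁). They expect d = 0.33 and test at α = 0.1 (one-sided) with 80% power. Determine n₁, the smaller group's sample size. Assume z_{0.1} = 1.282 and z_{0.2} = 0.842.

With allocation ratio k = n₂/n₁ = 2, Var(x̄₁−x̄₂) = σ²(1/n₁ + 1/(k·n₁)) = σ²·(k+1)/(k·n₁).
So n₁ = (1 + 1/k)·((z_{α} + z_β)/d)² = 1.500 × (2.124/0.33)².
n₁ = 1.500 × 41.43 = 62.1.
Round up: n₁ = 63, giving n₂ = 2 × 63 = 126.

n₁ = 63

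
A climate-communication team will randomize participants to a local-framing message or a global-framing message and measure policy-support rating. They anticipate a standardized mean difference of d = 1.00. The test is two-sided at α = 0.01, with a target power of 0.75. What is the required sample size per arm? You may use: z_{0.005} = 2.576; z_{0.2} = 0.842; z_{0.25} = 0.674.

For two independent groups with equal n: n = 2·((z_{α/2} + z_β) / d)².
z_{α/2} + z_β = 2.576 + 0.674 = 3.250.
n = 2 × (3.250 / 1.00)² = 2 × 3.250² = 2 × 10.56 = 21.1.
Round up to the next whole participant.

n = 22 per group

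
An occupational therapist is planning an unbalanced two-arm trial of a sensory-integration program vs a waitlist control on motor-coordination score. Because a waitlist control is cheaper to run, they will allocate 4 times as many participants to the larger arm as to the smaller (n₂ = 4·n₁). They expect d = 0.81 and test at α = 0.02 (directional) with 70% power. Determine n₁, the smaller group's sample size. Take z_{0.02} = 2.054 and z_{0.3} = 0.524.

n₁ = 13

With allocation ratio k = n₂/n₁ = 4, Var(x̄₁−x̄₂) = σ²(1/n₁ + 1/(k·n₁)) = σ²·(k+1)/(k·n₁).
So n₁ = (1 + 1/k)·((z_{α} + z_β)/d)² = 1.250 × (2.578/0.81)².
n₁ = 1.250 × 10.13 = 12.7.
Round up: n₁ = 13, giving n₂ = 4 × 13 = 52.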